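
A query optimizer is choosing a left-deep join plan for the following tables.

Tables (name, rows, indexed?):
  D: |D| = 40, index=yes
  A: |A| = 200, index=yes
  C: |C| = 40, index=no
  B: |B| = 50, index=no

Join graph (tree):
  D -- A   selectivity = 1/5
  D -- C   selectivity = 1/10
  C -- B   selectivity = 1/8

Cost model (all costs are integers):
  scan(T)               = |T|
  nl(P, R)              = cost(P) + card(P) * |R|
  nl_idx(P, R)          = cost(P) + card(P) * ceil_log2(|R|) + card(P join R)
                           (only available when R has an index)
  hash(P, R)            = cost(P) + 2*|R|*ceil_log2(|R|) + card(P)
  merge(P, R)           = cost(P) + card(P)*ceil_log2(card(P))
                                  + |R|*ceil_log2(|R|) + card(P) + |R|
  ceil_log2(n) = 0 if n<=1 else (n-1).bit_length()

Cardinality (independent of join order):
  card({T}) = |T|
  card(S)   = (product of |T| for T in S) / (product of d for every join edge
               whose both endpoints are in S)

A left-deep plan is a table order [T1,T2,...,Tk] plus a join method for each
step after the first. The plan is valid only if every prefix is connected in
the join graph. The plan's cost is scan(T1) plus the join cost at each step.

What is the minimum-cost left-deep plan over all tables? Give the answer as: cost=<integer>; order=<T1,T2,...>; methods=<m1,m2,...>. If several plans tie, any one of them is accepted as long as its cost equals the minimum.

cost=5400; order=C,D,B,A; methods=nl_idx,hash,hash

Selinger DP (subsets sized 1..n):
  {D}: scan cost=40, card=40
  {A}: scan cost=200, card=200
  {C}: scan cost=40, card=40
  {B}: scan cost=50, card=50
  {AD}: card=1600; try (D,hash)→880, (A,nl_idx)→1960, (A,merge)→2120, (D,merge)→2280, (D,nl_idx)→3000, (A,hash)→3280 …(+2); best=880 via (D,hash)
  {CD}: card=160; try (D,nl_idx)→440, (D,hash)→560, (C,hash)→560, (D,merge)→600, (C,merge)→600, (D,nl)→1640 …(+1); best=440 via (D,nl_idx)
  {BC}: card=250; try (C,hash)→580, (B,merge)→670, (C,merge)→680, (B,hash)→680, (B,nl)→2040, (C,nl)→2050; best=580 via (C,hash)
  {ACD}: card=6400; try (C,hash)→2960, (A,merge)→3680, (A,hash)→3800, (A,nl_idx)→8120, (C,merge)→20360, (A,nl)→32440 …(+1); best=2960 via (C,hash)
  {BCD}: card=1000; try (B,hash)→1200, (D,hash)→1310, (B,merge)→2230, (D,nl_idx)→3080, (D,merge)→3110, (B,nl)→8440 …(+1); best=1200 via (B,hash)
  {ABCD}: card=40000; try (A,hash)→5400, (B,hash)→9960, (A,merge)→14000, (A,nl_idx)→49200, (B,merge)→92910, (A,nl)→201200 …(+1); best=5400 via (A,hash)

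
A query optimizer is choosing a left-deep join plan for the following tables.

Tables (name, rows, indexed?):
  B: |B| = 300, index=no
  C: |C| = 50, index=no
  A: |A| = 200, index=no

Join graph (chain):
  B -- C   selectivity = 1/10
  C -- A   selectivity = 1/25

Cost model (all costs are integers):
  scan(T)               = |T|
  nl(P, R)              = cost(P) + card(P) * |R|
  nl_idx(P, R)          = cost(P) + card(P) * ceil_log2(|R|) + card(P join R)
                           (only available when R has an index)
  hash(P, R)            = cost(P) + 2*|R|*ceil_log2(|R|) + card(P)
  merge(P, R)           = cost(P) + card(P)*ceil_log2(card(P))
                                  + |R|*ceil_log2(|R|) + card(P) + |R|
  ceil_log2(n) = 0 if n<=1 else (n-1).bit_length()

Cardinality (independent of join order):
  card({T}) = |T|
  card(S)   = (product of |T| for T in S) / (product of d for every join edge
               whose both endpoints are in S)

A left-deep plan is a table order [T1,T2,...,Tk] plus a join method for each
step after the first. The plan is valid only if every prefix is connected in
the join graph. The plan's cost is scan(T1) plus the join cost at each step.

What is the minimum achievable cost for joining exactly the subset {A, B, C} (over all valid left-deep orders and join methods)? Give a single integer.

Selinger DP over subsets of {A,B,C}:
  {B}: scan cost=300, card=300
  {C}: scan cost=50, card=50
  {A}: scan cost=200, card=200
  {BC}: card=1500; try (C,hash)→1200, (B,merge)→3400, (C,merge)→3650, (B,hash)→5500, (B,nl)→15050, (C,nl)→15300; best=1200 via (C,hash)
  {AC}: card=400; try (C,hash)→1000, (A,merge)→2200, (C,merge)→2350, (A,hash)→3300, (A,nl)→10050, (C,nl)→10200; best=1000 via (C,hash)
  {ABC}: card=12000; try (A,hash)→5900, (B,hash)→6800, (B,merge)→8000, (A,merge)→21000, (B,nl)→121000, (A,nl)→301200; best=5900 via (A,hash)

5900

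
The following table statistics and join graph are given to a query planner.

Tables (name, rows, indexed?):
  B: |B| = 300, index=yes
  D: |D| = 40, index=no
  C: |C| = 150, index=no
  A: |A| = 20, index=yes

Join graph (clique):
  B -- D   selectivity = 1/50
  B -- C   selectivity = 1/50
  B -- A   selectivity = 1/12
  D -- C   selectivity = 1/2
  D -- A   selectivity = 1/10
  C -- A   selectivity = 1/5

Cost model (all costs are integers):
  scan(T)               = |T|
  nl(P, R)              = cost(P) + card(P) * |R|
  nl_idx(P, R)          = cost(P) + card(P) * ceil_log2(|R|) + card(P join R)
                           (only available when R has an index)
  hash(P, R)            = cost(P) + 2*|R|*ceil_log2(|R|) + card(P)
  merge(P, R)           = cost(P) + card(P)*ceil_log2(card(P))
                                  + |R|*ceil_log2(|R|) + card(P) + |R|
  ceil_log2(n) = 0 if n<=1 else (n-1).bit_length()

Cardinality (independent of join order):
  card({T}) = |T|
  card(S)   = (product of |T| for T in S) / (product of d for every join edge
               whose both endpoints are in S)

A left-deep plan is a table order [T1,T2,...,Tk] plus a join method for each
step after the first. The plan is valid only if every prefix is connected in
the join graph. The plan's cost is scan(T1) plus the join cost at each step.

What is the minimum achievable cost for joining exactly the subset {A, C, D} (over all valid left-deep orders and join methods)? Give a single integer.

Selinger DP over subsets of {A,C,D}:
  {D}: scan cost=40, card=40
  {C}: scan cost=150, card=150
  {A}: scan cost=20, card=20
  {CD}: card=3000; try (D,hash)→780, (C,merge)→1670, (D,merge)→1780, (C,hash)→2480, (C,nl)→6040, (D,nl)→6150; best=780 via (D,hash)
  {AD}: card=80; try (A,hash)→280, (A,nl_idx)→320, (D,merge)→420, (A,merge)→440, (D,hash)→520, (D,nl)→820 …(+1); best=280 via (A,hash)
  {AC}: card=600; try (A,hash)→500, (C,merge)→1490, (A,nl_idx)→1500, (A,merge)→1620, (C,hash)→2440, (C,nl)→3020 …(+1); best=500 via (A,hash)
  {ACD}: card=1200; try (D,hash)→1580, (C,merge)→2270, (C,hash)→2760, (A,hash)→3980, (D,merge)→7380, (C,nl)→12280 …(+4); best=1580 via (D,hash)

1580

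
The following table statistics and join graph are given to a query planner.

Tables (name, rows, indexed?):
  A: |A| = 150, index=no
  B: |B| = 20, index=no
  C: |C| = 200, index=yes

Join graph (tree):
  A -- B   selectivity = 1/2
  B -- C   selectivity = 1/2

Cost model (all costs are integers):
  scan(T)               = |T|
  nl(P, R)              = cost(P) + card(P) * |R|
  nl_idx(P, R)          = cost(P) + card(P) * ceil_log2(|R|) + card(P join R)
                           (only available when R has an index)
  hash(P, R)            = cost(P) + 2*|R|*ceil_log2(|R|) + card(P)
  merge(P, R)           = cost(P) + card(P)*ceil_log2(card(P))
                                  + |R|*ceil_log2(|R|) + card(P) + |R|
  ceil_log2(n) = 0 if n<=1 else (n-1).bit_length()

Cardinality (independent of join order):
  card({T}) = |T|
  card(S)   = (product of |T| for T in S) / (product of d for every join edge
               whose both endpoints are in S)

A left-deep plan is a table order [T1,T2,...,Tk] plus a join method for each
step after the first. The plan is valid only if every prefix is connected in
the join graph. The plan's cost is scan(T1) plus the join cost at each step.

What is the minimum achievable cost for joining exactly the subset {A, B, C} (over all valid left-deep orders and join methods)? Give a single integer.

5000

Selinger DP over subsets of {A,B,C}:
  {A}: scan cost=150, card=150
  {B}: scan cost=20, card=20
  {C}: scan cost=200, card=200
  {AB}: card=1500; try (B,hash)→500, (A,merge)→1490, (B,merge)→1620, (A,hash)→2440, (A,nl)→3020, (B,nl)→3150; best=500 via (B,hash)
  {BC}: card=2000; try (B,hash)→600, (C,merge)→1940, (B,merge)→2120, (C,nl_idx)→2180, (C,hash)→3240, (C,nl)→4020 …(+1); best=600 via (B,hash)
  {ABC}: card=150000; try (A,hash)→5000, (C,hash)→5200, (C,merge)→20300, (A,merge)→25950, (C,nl_idx)→162500, (C,nl)→300500 …(+1); best=5000 via (A,hash)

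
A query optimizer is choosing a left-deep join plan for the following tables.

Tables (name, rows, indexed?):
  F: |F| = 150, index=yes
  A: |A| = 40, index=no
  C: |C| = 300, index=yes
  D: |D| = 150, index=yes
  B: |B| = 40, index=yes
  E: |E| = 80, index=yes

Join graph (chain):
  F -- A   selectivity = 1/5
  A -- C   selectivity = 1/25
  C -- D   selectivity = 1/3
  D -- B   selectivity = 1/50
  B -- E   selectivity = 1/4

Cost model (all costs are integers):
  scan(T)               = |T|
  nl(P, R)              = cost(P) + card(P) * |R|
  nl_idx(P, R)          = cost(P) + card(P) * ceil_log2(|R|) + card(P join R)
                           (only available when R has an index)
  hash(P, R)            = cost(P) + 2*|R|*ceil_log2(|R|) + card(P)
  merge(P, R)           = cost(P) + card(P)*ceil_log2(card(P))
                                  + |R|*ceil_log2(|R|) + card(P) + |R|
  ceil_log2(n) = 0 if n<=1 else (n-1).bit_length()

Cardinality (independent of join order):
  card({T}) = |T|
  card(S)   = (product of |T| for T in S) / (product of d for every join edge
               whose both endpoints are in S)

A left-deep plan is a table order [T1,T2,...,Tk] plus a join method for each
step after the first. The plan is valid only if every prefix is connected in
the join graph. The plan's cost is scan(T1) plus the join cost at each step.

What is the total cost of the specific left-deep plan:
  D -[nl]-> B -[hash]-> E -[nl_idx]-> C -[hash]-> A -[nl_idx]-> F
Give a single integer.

15101470

step 1: scan D: cost=150, card=150
step 2: join B via nl
    card(P join B) = 150*40/(50) = 120
    cost = 150 + 150*40 = 6150
step 3: join E via hash
    card(P join E) = 120*80/(4) = 2400
    cost = 6150 + 2*80*7 + 120 = 7390
step 4: join C via nl_idx
    card(P join C) = 2400*300/(3) = 240000
    cost = 7390 + 2400*9 + 240000 = 268990
step 5: join A via hash
    card(P join A) = 240000*40/(25) = 384000
    cost = 268990 + 2*40*6 + 240000 = 509470
step 6: join F via nl_idx
    card(P join F) = 384000*150/(5) = 11520000
    cost = 509470 + 384000*8 + 11520000 = 15101470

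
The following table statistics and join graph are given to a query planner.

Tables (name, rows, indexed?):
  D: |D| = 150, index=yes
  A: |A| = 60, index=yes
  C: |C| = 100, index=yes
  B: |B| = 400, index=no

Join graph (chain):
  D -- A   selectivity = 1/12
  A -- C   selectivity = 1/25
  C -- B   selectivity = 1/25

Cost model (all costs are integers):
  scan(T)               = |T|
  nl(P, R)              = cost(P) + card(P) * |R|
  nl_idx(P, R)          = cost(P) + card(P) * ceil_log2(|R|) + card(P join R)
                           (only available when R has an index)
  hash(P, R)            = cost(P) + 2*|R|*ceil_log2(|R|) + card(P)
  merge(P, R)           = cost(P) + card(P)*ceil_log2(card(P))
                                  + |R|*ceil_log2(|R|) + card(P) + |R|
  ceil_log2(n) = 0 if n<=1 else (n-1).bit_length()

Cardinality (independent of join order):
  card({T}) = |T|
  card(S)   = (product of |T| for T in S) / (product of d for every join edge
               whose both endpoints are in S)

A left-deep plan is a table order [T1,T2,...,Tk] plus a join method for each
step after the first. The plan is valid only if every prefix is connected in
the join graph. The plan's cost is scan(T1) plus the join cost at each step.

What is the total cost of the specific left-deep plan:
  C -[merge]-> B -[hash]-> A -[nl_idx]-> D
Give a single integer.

85940

step 1: scan C: cost=100, card=100
step 2: join B via merge
    card(P join B) = 100*400/(25) = 1600
    cost = 100 + 100*7 + 400*9 + 100 + 400 = 4900
step 3: join A via hash
    card(P join A) = 1600*60/(25) = 3840
    cost = 4900 + 2*60*6 + 1600 = 7220
step 4: join D via nl_idx
    card(P join D) = 3840*150/(12) = 48000
    cost = 7220 + 3840*8 + 48000 = 85940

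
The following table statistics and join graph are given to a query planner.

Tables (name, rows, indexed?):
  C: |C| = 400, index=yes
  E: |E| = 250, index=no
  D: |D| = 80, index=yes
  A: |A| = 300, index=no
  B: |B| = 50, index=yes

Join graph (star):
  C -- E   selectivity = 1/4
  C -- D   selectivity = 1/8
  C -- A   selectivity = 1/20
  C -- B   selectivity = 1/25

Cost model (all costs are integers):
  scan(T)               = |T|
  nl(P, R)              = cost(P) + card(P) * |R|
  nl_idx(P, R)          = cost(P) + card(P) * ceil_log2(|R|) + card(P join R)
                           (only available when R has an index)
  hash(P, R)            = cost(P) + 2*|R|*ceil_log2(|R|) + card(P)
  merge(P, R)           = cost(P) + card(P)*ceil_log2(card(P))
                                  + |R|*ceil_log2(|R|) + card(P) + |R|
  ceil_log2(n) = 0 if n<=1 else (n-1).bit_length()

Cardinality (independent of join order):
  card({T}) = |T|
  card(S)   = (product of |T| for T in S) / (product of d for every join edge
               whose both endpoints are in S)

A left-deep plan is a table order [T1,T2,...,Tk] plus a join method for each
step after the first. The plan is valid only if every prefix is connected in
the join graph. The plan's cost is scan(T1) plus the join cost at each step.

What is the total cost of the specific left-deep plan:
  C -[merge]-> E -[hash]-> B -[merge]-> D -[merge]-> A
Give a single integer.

10885890

step 1: scan C: cost=400, card=400
step 2: join E via merge
    card(P join E) = 400*250/(4) = 25000
    cost = 400 + 400*9 + 250*8 + 400 + 250 = 6650
step 3: join B via hash
    card(P join B) = 25000*50/(25) = 50000
    cost = 6650 + 2*50*6 + 25000 = 32250
step 4: join D via merge
    card(P join D) = 50000*80/(8) = 500000
    cost = 32250 + 50000*16 + 80*7 + 50000 + 80 = 882890
step 5: join A via merge
    card(P join A) = 500000*300/(20) = 7500000
    cost = 882890 + 500000*19 + 300*9 + 500000 + 300 = 10885890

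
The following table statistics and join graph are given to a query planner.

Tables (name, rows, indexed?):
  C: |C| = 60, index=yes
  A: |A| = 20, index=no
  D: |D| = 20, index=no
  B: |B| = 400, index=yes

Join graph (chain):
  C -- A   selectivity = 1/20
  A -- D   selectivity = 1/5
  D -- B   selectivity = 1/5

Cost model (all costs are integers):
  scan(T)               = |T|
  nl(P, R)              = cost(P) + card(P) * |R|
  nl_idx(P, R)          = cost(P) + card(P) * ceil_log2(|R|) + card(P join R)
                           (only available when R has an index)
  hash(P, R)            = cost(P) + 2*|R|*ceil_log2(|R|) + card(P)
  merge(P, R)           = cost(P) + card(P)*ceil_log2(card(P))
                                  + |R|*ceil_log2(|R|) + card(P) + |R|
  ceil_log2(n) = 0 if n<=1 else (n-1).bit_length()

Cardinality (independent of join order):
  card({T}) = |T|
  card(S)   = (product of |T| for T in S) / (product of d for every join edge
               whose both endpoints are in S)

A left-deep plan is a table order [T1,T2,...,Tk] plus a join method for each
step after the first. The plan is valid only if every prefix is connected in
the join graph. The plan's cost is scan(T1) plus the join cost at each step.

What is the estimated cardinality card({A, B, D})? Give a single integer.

Tables in S: A(20), B(400), D(20)
Edges inside S: A-D(d=5), D-B(d=5)
numerator = 20 * 400 * 20 = 160000
denominator = 5 * 5 = 25
card(S) = 160000 / 25 = 6400

6400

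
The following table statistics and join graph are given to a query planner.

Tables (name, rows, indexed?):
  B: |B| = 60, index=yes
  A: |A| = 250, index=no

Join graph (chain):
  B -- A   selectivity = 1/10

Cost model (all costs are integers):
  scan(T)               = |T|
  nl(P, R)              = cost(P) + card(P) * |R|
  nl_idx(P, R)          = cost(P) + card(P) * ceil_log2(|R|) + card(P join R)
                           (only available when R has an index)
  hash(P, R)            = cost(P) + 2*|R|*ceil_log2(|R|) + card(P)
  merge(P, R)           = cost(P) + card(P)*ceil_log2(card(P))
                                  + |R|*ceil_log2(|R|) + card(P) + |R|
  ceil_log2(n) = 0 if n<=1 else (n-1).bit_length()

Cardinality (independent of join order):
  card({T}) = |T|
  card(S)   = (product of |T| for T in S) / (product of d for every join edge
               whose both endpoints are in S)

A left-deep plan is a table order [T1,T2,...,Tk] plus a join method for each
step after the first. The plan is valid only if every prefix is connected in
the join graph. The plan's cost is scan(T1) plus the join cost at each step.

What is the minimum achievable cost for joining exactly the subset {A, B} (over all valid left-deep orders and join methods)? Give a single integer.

1220

Selinger DP over subsets of {A,B}:
  {B}: scan cost=60, card=60
  {A}: scan cost=250, card=250
  {AB}: card=1500; try (B,hash)→1220, (A,merge)→2730, (B,merge)→2920, (B,nl_idx)→3250, (A,hash)→4120, (A,nl)→15060 …(+1); best=1220 via (B,hash)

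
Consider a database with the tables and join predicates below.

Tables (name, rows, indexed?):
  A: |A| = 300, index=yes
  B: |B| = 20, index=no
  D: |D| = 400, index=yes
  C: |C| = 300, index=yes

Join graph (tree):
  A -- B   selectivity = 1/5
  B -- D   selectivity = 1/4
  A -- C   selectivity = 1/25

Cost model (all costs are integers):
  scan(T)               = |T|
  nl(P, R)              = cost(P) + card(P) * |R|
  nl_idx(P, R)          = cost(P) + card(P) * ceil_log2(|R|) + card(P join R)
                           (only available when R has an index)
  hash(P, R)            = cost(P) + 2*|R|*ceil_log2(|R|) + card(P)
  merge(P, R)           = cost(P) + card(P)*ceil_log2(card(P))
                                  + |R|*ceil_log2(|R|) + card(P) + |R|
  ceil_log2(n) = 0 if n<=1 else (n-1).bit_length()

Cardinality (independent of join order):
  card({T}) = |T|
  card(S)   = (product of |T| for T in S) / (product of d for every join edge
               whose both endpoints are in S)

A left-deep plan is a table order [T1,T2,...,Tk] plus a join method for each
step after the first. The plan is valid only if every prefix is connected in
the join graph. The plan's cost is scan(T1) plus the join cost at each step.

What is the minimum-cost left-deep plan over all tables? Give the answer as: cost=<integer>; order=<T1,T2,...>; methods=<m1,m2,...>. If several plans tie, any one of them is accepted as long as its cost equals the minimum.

cost=29000; order=A,B,C,D; methods=hash,hash,hash

Selinger DP (subsets sized 1..n):
  {A}: scan cost=300, card=300
  {B}: scan cost=20, card=20
  {D}: scan cost=400, card=400
  {C}: scan cost=300, card=300
  {AB}: card=1200; try (B,hash)→800, (A,nl_idx)→1400, (A,merge)→3140, (B,merge)→3420, (A,hash)→5440, (A,nl)→6020 …(+1); best=800 via (B,hash)
  {AC}: card=3600; try (C,hash)→6000, (A,hash)→6000, (C,merge)→6300, (A,merge)→6300, (C,nl_idx)→6600, (A,nl_idx)→6600 …(+2); best=6000 via (C,hash)
  {BD}: card=2000; try (B,hash)→1000, (D,nl_idx)→2200, (D,merge)→4140, (B,merge)→4520, (D,hash)→7240, (D,nl)→8020 …(+1); best=1000 via (B,hash)
  {ABD}: card=120000; try (A,hash)→8400, (D,hash)→9200, (D,merge)→19200, (A,merge)→28000, (D,nl_idx)→131600, (A,nl_idx)→139000 …(+2); best=8400 via (A,hash)
  {ABC}: card=14400; try (C,hash)→7400, (B,hash)→9800, (C,merge)→18200, (C,nl_idx)→26000, (B,merge)→52920, (B,nl)→78000 …(+1); best=7400 via (C,hash)
  {ABCD}: card=1440000; try (D,hash)→29000, (C,hash)→133800, (D,merge)→227400, (D,nl_idx)→1577000, (C,merge)→2171400, (C,nl_idx)→2528400 …(+2); best=29000 via (D,hash)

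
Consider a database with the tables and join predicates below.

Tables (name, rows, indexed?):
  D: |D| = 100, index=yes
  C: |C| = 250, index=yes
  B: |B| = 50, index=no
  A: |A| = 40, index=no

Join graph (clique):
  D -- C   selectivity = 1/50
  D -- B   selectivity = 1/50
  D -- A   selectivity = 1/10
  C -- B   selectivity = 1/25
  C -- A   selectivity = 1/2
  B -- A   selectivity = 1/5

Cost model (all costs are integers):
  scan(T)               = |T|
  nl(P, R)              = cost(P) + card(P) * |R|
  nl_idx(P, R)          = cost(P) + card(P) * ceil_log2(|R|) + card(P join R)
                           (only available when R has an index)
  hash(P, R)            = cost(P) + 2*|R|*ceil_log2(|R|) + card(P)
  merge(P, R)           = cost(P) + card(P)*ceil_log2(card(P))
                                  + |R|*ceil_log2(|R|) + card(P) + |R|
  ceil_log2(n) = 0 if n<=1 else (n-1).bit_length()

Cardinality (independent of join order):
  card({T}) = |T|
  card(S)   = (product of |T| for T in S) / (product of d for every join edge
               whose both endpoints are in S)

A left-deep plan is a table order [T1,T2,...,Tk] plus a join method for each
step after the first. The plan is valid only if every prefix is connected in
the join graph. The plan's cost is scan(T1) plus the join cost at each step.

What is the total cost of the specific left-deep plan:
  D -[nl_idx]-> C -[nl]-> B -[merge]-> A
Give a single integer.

step 1: scan D: cost=100, card=100
step 2: join C via nl_idx
    card(P join C) = 100*250/(50) = 500
    cost = 100 + 100*8 + 500 = 1400
step 3: join B via nl
    card(P join B) = 500*50/(50*25) = 20
    cost = 1400 + 500*50 = 26400
step 4: join A via merge
    card(P join A) = 20*40/(10*2*5) = 8
    cost = 26400 + 20*5 + 40*6 + 20 + 40 = 26800

26800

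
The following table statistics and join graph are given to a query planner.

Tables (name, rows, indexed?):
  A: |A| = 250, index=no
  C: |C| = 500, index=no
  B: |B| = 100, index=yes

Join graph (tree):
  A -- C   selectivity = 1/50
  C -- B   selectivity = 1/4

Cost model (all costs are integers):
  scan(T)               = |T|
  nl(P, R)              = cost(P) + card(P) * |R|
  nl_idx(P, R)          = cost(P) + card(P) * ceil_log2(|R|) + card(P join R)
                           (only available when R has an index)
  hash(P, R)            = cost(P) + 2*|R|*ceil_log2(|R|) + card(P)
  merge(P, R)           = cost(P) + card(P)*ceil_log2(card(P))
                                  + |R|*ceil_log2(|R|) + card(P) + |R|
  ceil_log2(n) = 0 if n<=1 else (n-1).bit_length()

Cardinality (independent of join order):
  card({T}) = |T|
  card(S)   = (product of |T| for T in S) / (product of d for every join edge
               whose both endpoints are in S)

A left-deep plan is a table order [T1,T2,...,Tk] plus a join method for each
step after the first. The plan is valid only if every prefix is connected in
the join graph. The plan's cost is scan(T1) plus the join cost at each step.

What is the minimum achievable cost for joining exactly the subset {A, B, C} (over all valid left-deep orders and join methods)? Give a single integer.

Selinger DP over subsets of {A,B,C}:
  {A}: scan cost=250, card=250
  {C}: scan cost=500, card=500
  {B}: scan cost=100, card=100
  {AC}: card=2500; try (A,hash)→5000, (C,merge)→7500, (A,merge)→7750, (C,hash)→9500, (C,nl)→125250, (A,nl)→125500; best=5000 via (A,hash)
  {BC}: card=12500; try (B,hash)→2400, (C,merge)→5900, (B,merge)→6300, (C,hash)→9200, (B,nl_idx)→16500, (C,nl)→50100 …(+1); best=2400 via (B,hash)
  {ABC}: card=62500; try (B,hash)→8900, (A,hash)→18900, (B,merge)→38300, (B,nl_idx)→85000, (A,merge)→192150, (B,nl)→255000 …(+1); best=8900 via (B,hash)

8900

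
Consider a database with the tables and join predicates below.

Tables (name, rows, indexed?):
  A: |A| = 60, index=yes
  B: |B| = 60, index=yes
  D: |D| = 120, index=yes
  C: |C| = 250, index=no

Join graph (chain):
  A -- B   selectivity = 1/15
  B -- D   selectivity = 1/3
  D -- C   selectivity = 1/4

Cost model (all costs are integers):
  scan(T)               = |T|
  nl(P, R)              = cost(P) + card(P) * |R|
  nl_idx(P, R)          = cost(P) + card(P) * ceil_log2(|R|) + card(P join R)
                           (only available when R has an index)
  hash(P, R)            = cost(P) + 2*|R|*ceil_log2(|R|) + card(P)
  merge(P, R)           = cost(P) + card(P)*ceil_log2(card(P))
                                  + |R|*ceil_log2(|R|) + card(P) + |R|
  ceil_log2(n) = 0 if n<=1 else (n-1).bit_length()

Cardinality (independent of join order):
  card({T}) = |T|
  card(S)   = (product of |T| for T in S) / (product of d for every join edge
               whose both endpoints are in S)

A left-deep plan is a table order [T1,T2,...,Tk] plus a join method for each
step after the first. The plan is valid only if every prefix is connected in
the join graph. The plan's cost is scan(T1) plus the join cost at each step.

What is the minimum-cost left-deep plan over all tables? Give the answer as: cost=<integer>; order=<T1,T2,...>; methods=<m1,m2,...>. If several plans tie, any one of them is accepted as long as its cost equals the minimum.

cost=16180; order=A,B,D,C; methods=nl_idx,hash,hash

Selinger DP (subsets sized 1..n):
  {A}: scan cost=60, card=60
  {B}: scan cost=60, card=60
  {D}: scan cost=120, card=120
  {C}: scan cost=250, card=250
  {AB}: card=240; try (B,nl_idx)→660, (A,nl_idx)→660, (B,hash)→840, (A,hash)→840, (B,merge)→900, (A,merge)→900 …(+2); best=660 via (B,nl_idx)
  {BD}: card=2400; try (B,hash)→960, (D,merge)→1440, (B,merge)→1500, (D,hash)→1800, (D,nl_idx)→2880, (B,nl_idx)→3240 …(+2); best=960 via (B,hash)
  {CD}: card=7500; try (D,hash)→2180, (C,merge)→3330, (D,merge)→3460, (C,hash)→4240, (D,nl_idx)→9500, (C,nl)→30120 …(+1); best=2180 via (D,hash)
  {ABD}: card=9600; try (D,hash)→2580, (D,merge)→3780, (A,hash)→4080, (D,nl_idx)→11940, (A,nl_idx)→24960, (D,nl)→29460 …(+2); best=2580 via (D,hash)
  {BCD}: card=150000; try (C,hash)→7360, (B,hash)→10400, (C,merge)→34410, (B,merge)→107600, (B,nl_idx)→197180, (B,nl)→452180 …(+1); best=7360 via (C,hash)
  {ABCD}: card=600000; try (C,hash)→16180, (C,merge)→148830, (A,hash)→158080, (A,nl_idx)→1507360, (C,nl)→2402580, (A,merge)→2857780 …(+1); best=16180 via (C,hash)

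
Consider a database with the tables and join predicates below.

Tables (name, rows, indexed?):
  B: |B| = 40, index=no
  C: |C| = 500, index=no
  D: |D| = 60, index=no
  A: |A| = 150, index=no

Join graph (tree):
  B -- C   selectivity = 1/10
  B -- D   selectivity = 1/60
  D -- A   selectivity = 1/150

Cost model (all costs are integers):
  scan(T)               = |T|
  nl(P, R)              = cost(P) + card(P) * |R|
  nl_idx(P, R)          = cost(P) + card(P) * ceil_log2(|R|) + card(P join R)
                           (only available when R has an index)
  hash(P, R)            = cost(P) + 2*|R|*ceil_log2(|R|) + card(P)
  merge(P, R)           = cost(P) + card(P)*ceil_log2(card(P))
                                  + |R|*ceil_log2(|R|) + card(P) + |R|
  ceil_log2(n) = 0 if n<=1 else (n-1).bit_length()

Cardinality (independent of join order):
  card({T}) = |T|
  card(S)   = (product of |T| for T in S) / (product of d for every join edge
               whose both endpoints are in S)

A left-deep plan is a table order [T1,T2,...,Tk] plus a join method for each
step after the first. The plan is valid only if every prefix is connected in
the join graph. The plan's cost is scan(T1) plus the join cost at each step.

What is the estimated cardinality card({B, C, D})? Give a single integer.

Tables in S: B(40), C(500), D(60)
Edges inside S: B-C(d=10), B-D(d=60)
numerator = 40 * 500 * 60 = 1200000
denominator = 10 * 60 = 600
card(S) = 1200000 / 600 = 2000

2000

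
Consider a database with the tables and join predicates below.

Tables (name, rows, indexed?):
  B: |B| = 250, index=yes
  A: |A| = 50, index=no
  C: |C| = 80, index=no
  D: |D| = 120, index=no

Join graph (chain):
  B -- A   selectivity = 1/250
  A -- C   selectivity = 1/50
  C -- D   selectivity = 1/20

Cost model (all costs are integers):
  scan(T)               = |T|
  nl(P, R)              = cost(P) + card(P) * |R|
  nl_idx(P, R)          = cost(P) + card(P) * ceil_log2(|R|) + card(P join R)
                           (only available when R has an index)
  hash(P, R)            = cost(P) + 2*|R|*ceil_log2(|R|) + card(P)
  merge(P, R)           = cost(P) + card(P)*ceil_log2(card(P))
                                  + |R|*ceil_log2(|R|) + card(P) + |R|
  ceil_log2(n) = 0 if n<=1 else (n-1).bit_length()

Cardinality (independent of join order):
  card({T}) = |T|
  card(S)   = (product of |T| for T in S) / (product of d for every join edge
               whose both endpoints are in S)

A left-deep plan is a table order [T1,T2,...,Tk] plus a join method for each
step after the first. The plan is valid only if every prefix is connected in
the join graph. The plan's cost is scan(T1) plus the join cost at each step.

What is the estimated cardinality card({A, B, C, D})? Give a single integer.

Tables in S: A(50), B(250), C(80), D(120)
Edges inside S: B-A(d=250), A-C(d=50), C-D(d=20)
numerator = 50 * 250 * 80 * 120 = 120000000
denominator = 250 * 50 * 20 = 250000
card(S) = 120000000 / 250000 = 480

480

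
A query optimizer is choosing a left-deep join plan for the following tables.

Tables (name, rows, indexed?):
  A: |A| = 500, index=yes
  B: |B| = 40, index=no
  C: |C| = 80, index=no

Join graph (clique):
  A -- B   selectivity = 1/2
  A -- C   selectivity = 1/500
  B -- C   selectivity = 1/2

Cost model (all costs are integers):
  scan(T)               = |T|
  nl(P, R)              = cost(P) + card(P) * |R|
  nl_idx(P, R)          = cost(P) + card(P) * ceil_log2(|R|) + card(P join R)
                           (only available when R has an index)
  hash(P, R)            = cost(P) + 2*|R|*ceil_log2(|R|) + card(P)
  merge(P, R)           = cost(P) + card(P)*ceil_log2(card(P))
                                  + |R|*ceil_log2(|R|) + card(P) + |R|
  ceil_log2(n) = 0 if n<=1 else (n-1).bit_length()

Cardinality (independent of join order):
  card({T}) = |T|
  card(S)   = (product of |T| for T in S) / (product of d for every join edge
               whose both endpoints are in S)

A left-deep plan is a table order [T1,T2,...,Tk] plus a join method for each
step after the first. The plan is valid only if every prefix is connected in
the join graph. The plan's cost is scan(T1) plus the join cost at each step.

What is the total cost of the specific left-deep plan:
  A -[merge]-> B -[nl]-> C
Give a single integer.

step 1: scan A: cost=500, card=500
step 2: join B via merge
    card(P join B) = 500*40/(2) = 10000
    cost = 500 + 500*9 + 40*6 + 500 + 40 = 5780
step 3: join C via nl
    card(P join C) = 10000*80/(500*2) = 800
    cost = 5780 + 10000*80 = 805780

805780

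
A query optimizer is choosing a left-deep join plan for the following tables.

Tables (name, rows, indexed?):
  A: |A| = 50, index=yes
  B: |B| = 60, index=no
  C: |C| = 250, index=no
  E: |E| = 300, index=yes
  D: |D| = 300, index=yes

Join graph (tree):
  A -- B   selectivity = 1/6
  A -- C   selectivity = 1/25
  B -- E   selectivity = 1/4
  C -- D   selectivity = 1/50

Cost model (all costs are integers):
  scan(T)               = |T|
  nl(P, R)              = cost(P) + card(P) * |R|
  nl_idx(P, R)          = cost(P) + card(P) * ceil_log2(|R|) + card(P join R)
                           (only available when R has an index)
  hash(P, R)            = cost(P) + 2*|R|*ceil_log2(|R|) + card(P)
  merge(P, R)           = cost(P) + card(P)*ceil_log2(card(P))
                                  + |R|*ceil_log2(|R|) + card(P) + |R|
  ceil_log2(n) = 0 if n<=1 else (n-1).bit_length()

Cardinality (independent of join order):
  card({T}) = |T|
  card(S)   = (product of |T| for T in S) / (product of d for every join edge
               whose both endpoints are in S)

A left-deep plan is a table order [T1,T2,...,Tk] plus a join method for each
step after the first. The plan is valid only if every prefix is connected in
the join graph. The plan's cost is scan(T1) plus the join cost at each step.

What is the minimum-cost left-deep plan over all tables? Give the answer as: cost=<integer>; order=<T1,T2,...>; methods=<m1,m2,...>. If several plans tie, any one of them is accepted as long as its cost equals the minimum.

cost=45220; order=C,D,A,B,E; methods=nl_idx,hash,hash,hash

Selinger DP (subsets sized 1..n):
  {A}: scan cost=50, card=50
  {B}: scan cost=60, card=60
  {C}: scan cost=250, card=250
  {E}: scan cost=300, card=300
  {D}: scan cost=300, card=300
  {AB}: card=500; try (A,hash)→720, (B,hash)→820, (B,merge)→820, (A,merge)→830, (A,nl_idx)→920, (B,nl)→3050 …(+1); best=720 via (A,hash)
  {AC}: card=500; try (A,hash)→1100, (A,nl_idx)→2250, (C,merge)→2650, (A,merge)→2850, (C,hash)→4100, (C,nl)→12550 …(+1); best=1100 via (A,hash)
  {BE}: card=4500; try (B,hash)→1320, (E,merge)→3480, (B,merge)→3720, (E,nl_idx)→5100, (E,hash)→5520, (E,nl)→18060 …(+1); best=1320 via (B,hash)
  {CD}: card=1500; try (D,nl_idx)→4000, (C,hash)→4600, (D,merge)→5500, (C,merge)→5550, (D,hash)→5900, (D,nl)→75250 …(+1); best=4000 via (D,nl_idx)
  {ABC}: card=5000; try (B,hash)→2320, (C,hash)→5220, (B,merge)→6520, (C,merge)→7970, (B,nl)→31100, (C,nl)→125720; best=2320 via (B,hash)
  {ABE}: card=37500; try (A,hash)→6420, (E,hash)→6620, (E,merge)→8720, (E,nl_idx)→42720, (A,merge)→64670, (A,nl_idx)→65820 …(+2); best=6420 via (A,hash)
  {ACD}: card=3000; try (A,hash)→6100, (D,hash)→7000, (D,nl_idx)→8600, (D,merge)→9100, (A,nl_idx)→16000, (A,merge)→22350 …(+2); best=6100 via (A,hash)
  {ABCE}: card=375000; try (E,hash)→12720, (C,hash)→47920, (E,merge)→75320, (E,nl_idx)→422320, (C,merge)→646170, (E,nl)→1502320 …(+1); best=12720 via (E,hash)
  {ABCD}: card=30000; try (B,hash)→9820, (D,hash)→12720, (B,merge)→45520, (D,merge)→75320, (D,nl_idx)→77320, (B,nl)→186100 …(+1); best=9820 via (B,hash)
  {ABCDE}: card=2250000; try (E,hash)→45220, (D,hash)→393120, (E,merge)→492820, (E,nl_idx)→2529820, (D,nl_idx)→5637720, (D,merge)→7515720 …(+2); best=45220 via (E,hash)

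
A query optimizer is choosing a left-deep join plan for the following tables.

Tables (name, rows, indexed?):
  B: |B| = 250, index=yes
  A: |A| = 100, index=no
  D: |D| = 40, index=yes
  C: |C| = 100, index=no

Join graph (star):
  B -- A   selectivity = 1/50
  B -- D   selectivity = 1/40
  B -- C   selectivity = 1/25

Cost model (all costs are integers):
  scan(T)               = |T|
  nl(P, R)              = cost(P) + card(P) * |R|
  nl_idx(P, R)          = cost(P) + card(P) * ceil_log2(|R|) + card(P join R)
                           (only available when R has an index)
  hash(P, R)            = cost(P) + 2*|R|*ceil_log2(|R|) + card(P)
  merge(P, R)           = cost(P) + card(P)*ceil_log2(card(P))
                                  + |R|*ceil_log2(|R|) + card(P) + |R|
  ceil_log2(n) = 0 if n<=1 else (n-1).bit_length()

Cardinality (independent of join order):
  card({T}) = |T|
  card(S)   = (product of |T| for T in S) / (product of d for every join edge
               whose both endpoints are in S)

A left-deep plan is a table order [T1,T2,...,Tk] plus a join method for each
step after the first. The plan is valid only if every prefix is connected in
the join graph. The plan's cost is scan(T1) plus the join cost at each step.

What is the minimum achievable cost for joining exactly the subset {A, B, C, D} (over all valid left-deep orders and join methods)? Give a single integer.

4160

Selinger DP over subsets of {A,B,C,D}:
  {B}: scan cost=250, card=250
  {A}: scan cost=100, card=100
  {D}: scan cost=40, card=40
  {C}: scan cost=100, card=100
  {AB}: card=500; try (B,nl_idx)→1400, (A,hash)→1900, (B,merge)→3150, (A,merge)→3300, (B,hash)→4200, (B,nl)→25100 …(+1); best=1400 via (B,nl_idx)
  {BD}: card=250; try (B,nl_idx)→610, (D,hash)→980, (D,nl_idx)→2000, (B,merge)→2570, (D,merge)→2780, (B,hash)→4080 …(+2); best=610 via (B,nl_idx)
  {BC}: card=1000; try (C,hash)→1900, (B,nl_idx)→1900, (B,merge)→3150, (C,merge)→3300, (B,hash)→4200, (B,nl)→25100 …(+1); best=1900 via (C,hash)
  {ABD}: card=500; try (A,hash)→2260, (D,hash)→2380, (A,merge)→3660, (D,nl_idx)→4900, (D,merge)→6680, (D,nl)→21400 …(+1); best=2260 via (A,hash)
  {ABC}: card=2000; try (C,hash)→3300, (A,hash)→4300, (C,merge)→7200, (A,merge)→13700, (C,nl)→51400, (A,nl)→101900; best=3300 via (C,hash)
  {BCD}: card=1000; try (C,hash)→2260, (D,hash)→3380, (C,merge)→3660, (D,nl_idx)→8900, (D,merge)→13180, (C,nl)→25610 …(+1); best=2260 via (C,hash)
  {ABCD}: card=2000; try (C,hash)→4160, (A,hash)→4660, (D,hash)→5780, (C,merge)→8060, (A,merge)→14060, (D,nl_idx)→17300 …(+4); best=4160 via (C,hash)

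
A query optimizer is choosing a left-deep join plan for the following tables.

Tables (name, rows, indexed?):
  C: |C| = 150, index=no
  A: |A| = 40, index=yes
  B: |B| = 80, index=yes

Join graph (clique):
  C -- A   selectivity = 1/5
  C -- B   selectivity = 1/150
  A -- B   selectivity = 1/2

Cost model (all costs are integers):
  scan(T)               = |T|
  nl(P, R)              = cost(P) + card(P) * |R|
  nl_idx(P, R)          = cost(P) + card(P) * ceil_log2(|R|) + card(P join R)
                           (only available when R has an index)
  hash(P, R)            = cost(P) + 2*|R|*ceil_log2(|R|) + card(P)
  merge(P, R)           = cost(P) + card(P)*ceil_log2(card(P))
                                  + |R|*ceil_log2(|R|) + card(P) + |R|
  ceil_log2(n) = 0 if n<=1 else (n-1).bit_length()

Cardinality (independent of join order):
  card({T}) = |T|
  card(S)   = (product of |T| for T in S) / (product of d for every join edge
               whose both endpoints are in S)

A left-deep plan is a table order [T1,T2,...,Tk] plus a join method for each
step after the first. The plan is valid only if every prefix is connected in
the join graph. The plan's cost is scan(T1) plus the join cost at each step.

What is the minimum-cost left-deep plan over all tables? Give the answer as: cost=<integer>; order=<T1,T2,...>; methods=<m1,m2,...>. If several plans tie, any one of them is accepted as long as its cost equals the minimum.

Selinger DP (subsets sized 1..n):
  {C}: scan cost=150, card=150
  {A}: scan cost=40, card=40
  {B}: scan cost=80, card=80
  {AC}: card=1200; try (A,hash)→780, (C,merge)→1670, (A,merge)→1780, (A,nl_idx)→2250, (C,hash)→2480, (C,nl)→6040 …(+1); best=780 via (A,hash)
  {BC}: card=80; try (B,nl_idx)→1280, (B,hash)→1420, (C,merge)→2070, (B,merge)→2140, (C,hash)→2560, (C,nl)→12080 …(+1); best=1280 via (B,nl_idx)
  {AB}: card=1600; try (A,hash)→640, (B,merge)→960, (A,merge)→1000, (B,hash)→1200, (B,nl_idx)→1920, (A,nl_idx)→2160 …(+2); best=640 via (A,hash)
  {ABC}: card=320; try (A,hash)→1840, (A,nl_idx)→2080, (A,merge)→2200, (B,hash)→3100, (A,nl)→4480, (C,hash)→4640 …(+5); best=1840 via (A,hash)

cost=1840; order=C,B,A; methods=nl_idx,hash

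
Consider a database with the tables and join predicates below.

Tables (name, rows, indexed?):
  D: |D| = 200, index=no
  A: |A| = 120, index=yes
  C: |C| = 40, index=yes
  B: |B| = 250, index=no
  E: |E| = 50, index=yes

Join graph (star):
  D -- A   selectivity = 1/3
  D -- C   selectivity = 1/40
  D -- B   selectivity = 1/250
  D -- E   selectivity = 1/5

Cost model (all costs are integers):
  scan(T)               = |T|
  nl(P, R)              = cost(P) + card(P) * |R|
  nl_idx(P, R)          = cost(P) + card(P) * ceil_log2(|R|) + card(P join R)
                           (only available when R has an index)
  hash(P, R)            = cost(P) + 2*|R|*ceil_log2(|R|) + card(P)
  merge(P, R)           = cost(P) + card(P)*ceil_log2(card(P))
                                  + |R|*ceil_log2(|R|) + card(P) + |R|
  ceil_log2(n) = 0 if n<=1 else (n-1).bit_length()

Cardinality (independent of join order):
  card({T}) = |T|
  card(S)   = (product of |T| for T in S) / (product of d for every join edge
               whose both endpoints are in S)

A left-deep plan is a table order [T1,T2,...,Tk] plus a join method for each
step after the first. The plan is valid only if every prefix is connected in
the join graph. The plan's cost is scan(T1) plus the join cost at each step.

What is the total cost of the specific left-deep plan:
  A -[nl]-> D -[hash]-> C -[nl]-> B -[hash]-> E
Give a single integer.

2041200

step 1: scan A: cost=120, card=120
step 2: join D via nl
    card(P join D) = 120*200/(3) = 8000
    cost = 120 + 120*200 = 24120
step 3: join C via hash
    card(P join C) = 8000*40/(40) = 8000
    cost = 24120 + 2*40*6 + 8000 = 32600
step 4: join B via nl
    card(P join B) = 8000*250/(250) = 8000
    cost = 32600 + 8000*250 = 2032600
step 5: join E via hash
    card(P join E) = 8000*50/(5) = 80000
    cost = 2032600 + 2*50*6 + 8000 = 2041200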